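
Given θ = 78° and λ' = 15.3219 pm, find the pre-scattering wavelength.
13.4000 pm

From λ' = λ + Δλ, we have λ = λ' - Δλ

First calculate the Compton shift:
Δλ = λ_C(1 - cos θ)
Δλ = 2.4263 × (1 - cos(78°))
Δλ = 2.4263 × 0.7921
Δλ = 1.9219 pm

Initial wavelength:
λ = λ' - Δλ
λ = 15.3219 - 1.9219
λ = 13.4000 pm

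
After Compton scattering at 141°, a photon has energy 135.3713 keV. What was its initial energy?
255.8001 keV

Convert final energy to wavelength (hc ≈ 1239.842 keV·pm):
λ' = hc/E' = 1239.842 / 135.3713 = 9.1588 pm

Calculate the Compton shift:
Δλ = λ_C(1 - cos(141°))
Δλ = 2.4263 × (1 - cos(141°))
Δλ = 4.3119 pm

Initial wavelength:
λ = λ' - Δλ = 9.1588 - 4.3119 = 4.8469 pm

Initial energy:
E = hc/λ = 1239.842 / 4.8469 = 255.8001 keV

(Intermediate values are shown rounded; full precision is carried through to the final answer.)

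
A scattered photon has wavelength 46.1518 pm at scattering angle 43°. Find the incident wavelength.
45.5000 pm

From λ' = λ + Δλ, we have λ = λ' - Δλ

First calculate the Compton shift:
Δλ = λ_C(1 - cos θ)
Δλ = 2.4263 × (1 - cos(43°))
Δλ = 2.4263 × 0.2686
Δλ = 0.6518 pm

Initial wavelength:
λ = λ' - Δλ
λ = 46.1518 - 0.6518
λ = 45.5000 pm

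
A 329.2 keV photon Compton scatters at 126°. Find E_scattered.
162.7370 keV

First convert energy to wavelength:
λ = hc/E, with hc ≈ 1239.842 keV·pm (i.e. 1239.842 eV·nm)

For E = 329.2 keV = 329200 eV:
λ = 1239.842 keV·pm / 329.2 keV
λ = 3.7662 pm

Calculate the Compton shift:
Δλ = λ_C(1 - cos(126°)) = 2.4263 × 1.5878
Δλ = 3.8525 pm

Final wavelength:
λ' = 3.7662 + 3.8525 = 7.6187 pm

Final energy:
E' = hc/λ' = 1239.842 / 7.6187 = 162.7370 keV

(Intermediate values are shown rounded; full precision is carried through to the final answer.)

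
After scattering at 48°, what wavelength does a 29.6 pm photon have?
30.4028 pm

Using the Compton scattering formula:
λ' = λ + Δλ = λ + λ_C(1 - cos θ)

Given:
- Initial wavelength λ = 29.6 pm
- Scattering angle θ = 48°
- Compton wavelength λ_C ≈ 2.4263 pm

Calculate the shift:
Δλ = 2.4263 × (1 - cos(48°))
Δλ = 2.4263 × 0.3309
Δλ = 0.8028 pm

Final wavelength:
λ' = 29.6 + 0.8028 = 30.4028 pm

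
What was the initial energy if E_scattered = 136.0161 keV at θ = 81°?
175.4000 keV

Convert final energy to wavelength (hc ≈ 1239.842 keV·pm):
λ' = hc/E' = 1239.842 / 136.0161 = 9.1154 pm

Calculate the Compton shift:
Δλ = λ_C(1 - cos(81°))
Δλ = 2.4263 × (1 - cos(81°))
Δλ = 2.0468 pm

Initial wavelength:
λ = λ' - Δλ = 9.1154 - 2.0468 = 7.0687 pm

Initial energy:
E = hc/λ = 1239.842 / 7.0687 = 175.4000 keV

(Intermediate values are shown rounded; full precision is carried through to the final answer.)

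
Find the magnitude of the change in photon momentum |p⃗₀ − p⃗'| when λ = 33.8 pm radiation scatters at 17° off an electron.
5.7865e-24 kg·m/s

Photon momentum magnitude is p = h/λ.

Initial momentum:
p₀ = h/λ = 6.6261e-34/3.3800e-11 = 1.9604e-23 kg·m/s

After scattering:
λ' = λ + Δλ = 33.8 + 0.1060 = 33.9060 pm
p' = h/λ' = 6.6261e-34/3.3906e-11 = 1.9542e-23 kg·m/s

Momentum is a vector; the scattered photon's direction makes angle θ = 17° with the incident direction. The magnitude of the vector change Δp⃗ = p⃗₀ − p⃗' is found from the law of cosines:
|Δp⃗|² = p₀² + p'² − 2p₀p'cos θ
|Δp⃗|² = (1.9604e-23)² + (1.9542e-23)² − 2·1.9604e-23·1.9542e-23·cos(17°)
|Δp⃗| = 5.7865e-24 kg·m/s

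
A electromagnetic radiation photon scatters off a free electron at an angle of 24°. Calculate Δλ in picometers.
0.2098 pm

Using the Compton scattering formula:
Δλ = λ_C(1 - cos θ)

where λ_C = h/(m_e·c) ≈ 2.4263 pm is the Compton wavelength of an electron.

For θ = 24°:
cos(24°) = 0.9135
1 - cos(24°) = 0.0865

Δλ = 2.4263 × 0.0865
Δλ = 0.2098 pm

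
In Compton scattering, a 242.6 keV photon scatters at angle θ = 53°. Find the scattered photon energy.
204.0300 keV

First convert energy to wavelength:
λ = hc/E, with hc ≈ 1239.842 keV·pm (i.e. 1239.842 eV·nm)

For E = 242.6 keV = 242600 eV:
λ = 1239.842 keV·pm / 242.6 keV
λ = 5.1106 pm

Calculate the Compton shift:
Δλ = λ_C(1 - cos(53°)) = 2.4263 × 0.3982
Δλ = 0.9661 pm

Final wavelength:
λ' = 5.1106 + 0.9661 = 6.0768 pm

Final energy:
E' = hc/λ' = 1239.842 / 6.0768 = 204.0300 keV

(Intermediate values are shown rounded; full precision is carried through to the final answer.)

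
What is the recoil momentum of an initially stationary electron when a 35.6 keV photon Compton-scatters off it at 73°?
2.2114e-23 kg·m/s

The electron is initially at rest, so by conservation of momentum:
p⃗_e = p⃗₀ − p⃗'  (incident photon momentum minus scattered photon momentum)

Photon momentum magnitudes (p = h/λ = E/c):
λ₀ = hc/E₀ = 34.8270 pm → p₀ = h/λ₀ = 1.9026e-23 kg·m/s
Δλ = λ_C(1 − cos 73°) = 1.7169 pm
λ' = 36.5439 pm → p' = h/λ' = 1.8132e-23 kg·m/s

The scattered photon makes angle θ = 73° with the incident direction, so by the law of cosines:
|p⃗_e|² = p₀² + p'² − 2p₀p'cos θ
|p⃗_e|² = (1.9026e-23)² + (1.8132e-23)² − 2·1.9026e-23·1.8132e-23·cos(73°)
|p⃗_e| = 2.2114e-23 kg·m/s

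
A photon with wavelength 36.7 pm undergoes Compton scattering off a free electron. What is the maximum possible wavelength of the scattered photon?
41.5526 pm (at θ = 180°)

The Compton shift is Δλ = λ_C(1 − cos θ).

Since cos θ ranges from −1 to 1, the factor (1 − cos θ) ranges from 0 to 2; the maximum shift occurs at θ = 180° (backscattering):
Δλ_max = 2λ_C = 2 × 2.4263 pm = 4.8526 pm

Maximum scattered wavelength:
λ'_max = λ₀ + Δλ_max = 36.7 + 4.8526 = 41.5526 pm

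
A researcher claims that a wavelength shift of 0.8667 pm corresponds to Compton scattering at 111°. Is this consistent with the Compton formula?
No, inconsistent

Calculate the expected shift for θ = 111°:

Δλ_expected = λ_C(1 - cos(111°))
Δλ_expected = 2.4263 × (1 - cos(111°))
Δλ_expected = 2.4263 × 1.3584
Δλ_expected = 3.2958 pm

Given shift: 0.8667 pm
Expected shift: 3.2958 pm
Difference: 2.4291 pm

The values do not match. The given shift corresponds to θ ≈ 50.0°, not 111°.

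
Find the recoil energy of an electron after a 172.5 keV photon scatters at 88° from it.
42.3892 keV

By energy conservation: K_e = E_initial - E_final

First find the scattered photon energy:
Initial wavelength: λ = hc/E = 7.1875 pm
Compton shift: Δλ = λ_C(1 - cos(88°)) = 2.3416 pm
Final wavelength: λ' = 7.1875 + 2.3416 = 9.5291 pm
Final photon energy: E' = hc/λ' = 130.1108 keV

Electron kinetic energy:
K_e = E - E' = 172.5000 - 130.1108 = 42.3892 keV

(Intermediate values are shown rounded; full precision is carried through to the final answer.)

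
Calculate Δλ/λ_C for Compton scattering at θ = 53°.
0.3982 λ_C

The Compton shift formula is:
Δλ = λ_C(1 - cos θ)

Dividing both sides by λ_C:
Δλ/λ_C = 1 - cos θ

For θ = 53°:
Δλ/λ_C = 1 - cos(53°)
Δλ/λ_C = 1 - 0.6018
Δλ/λ_C = 0.3982

This means the shift is 0.3982 × λ_C = 0.9661 pm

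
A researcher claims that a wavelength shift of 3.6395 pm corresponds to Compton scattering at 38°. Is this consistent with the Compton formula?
No, inconsistent

Calculate the expected shift for θ = 38°:

Δλ_expected = λ_C(1 - cos(38°))
Δλ_expected = 2.4263 × (1 - cos(38°))
Δλ_expected = 2.4263 × 0.2120
Δλ_expected = 0.5144 pm

Given shift: 3.6395 pm
Expected shift: 0.5144 pm
Difference: 3.1251 pm

The values do not match. The given shift corresponds to θ ≈ 120.0°, not 38°.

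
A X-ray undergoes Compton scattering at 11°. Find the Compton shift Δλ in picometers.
0.0446 pm

Using the Compton scattering formula:
Δλ = λ_C(1 - cos θ)

where λ_C = h/(m_e·c) ≈ 2.4263 pm is the Compton wavelength of an electron.

For θ = 11°:
cos(11°) = 0.9816
1 - cos(11°) = 0.0184

Δλ = 2.4263 × 0.0184
Δλ = 0.0446 pm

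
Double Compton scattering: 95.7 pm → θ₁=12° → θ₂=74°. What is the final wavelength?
97.5105 pm

Apply Compton shift twice:

First scattering at θ₁ = 12°:
Δλ₁ = λ_C(1 - cos(12°))
Δλ₁ = 2.4263 × 0.0219
Δλ₁ = 0.0530 pm

After first scattering:
λ₁ = 95.7 + 0.0530 = 95.7530 pm

Second scattering at θ₂ = 74°:
Δλ₂ = λ_C(1 - cos(74°))
Δλ₂ = 2.4263 × 0.7244
Δλ₂ = 1.7575 pm

Final wavelength:
λ₂ = 95.7530 + 1.7575 = 97.5105 pm

Total shift: Δλ_total = 0.0530 + 1.7575 = 1.8105 pm

(Intermediate values are shown rounded; full precision is carried through to the final answer.)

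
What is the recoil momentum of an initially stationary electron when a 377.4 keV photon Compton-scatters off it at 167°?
2.8224e-22 kg·m/s

The electron is initially at rest, so by conservation of momentum:
p⃗_e = p⃗₀ − p⃗'  (incident photon momentum minus scattered photon momentum)

Photon momentum magnitudes (p = h/λ = E/c):
λ₀ = hc/E₀ = 3.2852 pm → p₀ = h/λ₀ = 2.0169e-22 kg·m/s
Δλ = λ_C(1 − cos 167°) = 4.7904 pm
λ' = 8.0757 pm → p' = h/λ' = 8.2050e-23 kg·m/s

The scattered photon makes angle θ = 167° with the incident direction, so by the law of cosines:
|p⃗_e|² = p₀² + p'² − 2p₀p'cos θ
|p⃗_e|² = (2.0169e-22)² + (8.2050e-23)² − 2·2.0169e-22·8.2050e-23·cos(167°)
|p⃗_e| = 2.8224e-22 kg·m/s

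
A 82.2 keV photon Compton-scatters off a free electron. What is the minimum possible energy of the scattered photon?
62.1916 keV (at θ = 180°)

The scattered photon has minimum energy when its wavelength is maximum, i.e., when the Compton shift Δλ = λ_C(1 − cos θ) is maximum. This occurs at θ = 180° (backscattering), giving Δλ_max = 2λ_C = 4.8526 pm.

Initial wavelength: λ₀ = hc/E₀ = 15.0832 pm
Maximum final wavelength: λ'_max = λ₀ + 2λ_C = 15.0832 + 4.8526 = 19.9359 pm
Minimum final energy: E'_min = hc/λ'_max = 62.1916 keV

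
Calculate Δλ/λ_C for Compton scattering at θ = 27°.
0.1090 λ_C

The Compton shift formula is:
Δλ = λ_C(1 - cos θ)

Dividing both sides by λ_C:
Δλ/λ_C = 1 - cos θ

For θ = 27°:
Δλ/λ_C = 1 - cos(27°)
Δλ/λ_C = 1 - 0.8910
Δλ/λ_C = 0.1090

This means the shift is 0.1090 × λ_C = 0.2645 pm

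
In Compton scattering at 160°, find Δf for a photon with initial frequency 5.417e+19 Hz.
2.490e+19 Hz (decrease)

Convert frequency to wavelength (c = 299792458 m/s):
λ₀ = c/f₀ = 299792458/5.417e+19 = 5.5342894e-12 m = 5.5343 pm

Calculate Compton shift:
Δλ = λ_C(1 - cos(160°)) = 4.7063 pm

Final wavelength:
λ' = λ₀ + Δλ = 5.5343 + 4.7063 = 10.2406 pm

Final frequency:
f' = c/λ' = 299792458/1.0240585e-11 = 2.9274933e+19 Hz

Frequency shift (decrease):
Δf = f₀ - f' = 5.417e+19 - 2.9274933e+19 = 2.490e+19 Hz

(Intermediate values are shown rounded; full precision is carried through to the final answer.)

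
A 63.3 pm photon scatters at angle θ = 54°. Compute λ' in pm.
64.3002 pm

Using the Compton scattering formula:
λ' = λ + Δλ = λ + λ_C(1 - cos θ)

Given:
- Initial wavelength λ = 63.3 pm
- Scattering angle θ = 54°
- Compton wavelength λ_C ≈ 2.4263 pm

Calculate the shift:
Δλ = 2.4263 × (1 - cos(54°))
Δλ = 2.4263 × 0.4122
Δλ = 1.0002 pm

Final wavelength:
λ' = 63.3 + 1.0002 = 64.3002 pm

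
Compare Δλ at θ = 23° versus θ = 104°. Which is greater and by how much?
104° produces the larger shift by a factor of 15.623

Calculate both shifts using Δλ = λ_C(1 - cos θ):

For θ₁ = 23°:
Δλ₁ = 2.4263 × (1 - cos(23°))
Δλ₁ = 2.4263 × 0.0795
Δλ₁ = 0.1929 pm

For θ₂ = 104°:
Δλ₂ = 2.4263 × (1 - cos(104°))
Δλ₂ = 2.4263 × 1.2419
Δλ₂ = 3.0133 pm

The 104° angle produces the larger shift.
Ratio: 3.0133/0.1929 = 15.623

(Intermediate values are shown rounded; full precision is carried through to the final answer.)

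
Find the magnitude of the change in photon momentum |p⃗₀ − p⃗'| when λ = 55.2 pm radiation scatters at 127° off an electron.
2.0782e-23 kg·m/s

Photon momentum magnitude is p = h/λ.

Initial momentum:
p₀ = h/λ = 6.6261e-34/5.5200e-11 = 1.2004e-23 kg·m/s

After scattering:
λ' = λ + Δλ = 55.2 + 3.8865 = 59.0865 pm
p' = h/λ' = 6.6261e-34/5.9087e-11 = 1.1214e-23 kg·m/s

Momentum is a vector; the scattered photon's direction makes angle θ = 127° with the incident direction. The magnitude of the vector change Δp⃗ = p⃗₀ − p⃗' is found from the law of cosines:
|Δp⃗|² = p₀² + p'² − 2p₀p'cos θ
|Δp⃗|² = (1.2004e-23)² + (1.1214e-23)² − 2·1.2004e-23·1.1214e-23·cos(127°)
|Δp⃗| = 2.0782e-23 kg·m/s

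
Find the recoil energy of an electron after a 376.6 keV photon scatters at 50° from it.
78.4827 keV

By energy conservation: K_e = E_initial - E_final

First find the scattered photon energy:
Initial wavelength: λ = hc/E = 3.2922 pm
Compton shift: Δλ = λ_C(1 - cos(50°)) = 0.8667 pm
Final wavelength: λ' = 3.2922 + 0.8667 = 4.1589 pm
Final photon energy: E' = hc/λ' = 298.1173 keV

Electron kinetic energy:
K_e = E - E' = 376.6000 - 298.1173 = 78.4827 keV

(Intermediate values are shown rounded; full precision is carried through to the final answer.)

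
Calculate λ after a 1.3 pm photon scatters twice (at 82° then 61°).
4.6386 pm

Apply Compton shift twice:

First scattering at θ₁ = 82°:
Δλ₁ = λ_C(1 - cos(82°))
Δλ₁ = 2.4263 × 0.8608
Δλ₁ = 2.0886 pm

After first scattering:
λ₁ = 1.3 + 2.0886 = 3.3886 pm

Second scattering at θ₂ = 61°:
Δλ₂ = λ_C(1 - cos(61°))
Δλ₂ = 2.4263 × 0.5152
Δλ₂ = 1.2500 pm

Final wavelength:
λ₂ = 3.3886 + 1.2500 = 4.6386 pm

Total shift: Δλ_total = 2.0886 + 1.2500 = 3.3386 pm

(Intermediate values are shown rounded; full precision is carried through to the final answer.)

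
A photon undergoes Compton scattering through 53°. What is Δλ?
0.9661 pm

Using the Compton scattering formula:
Δλ = λ_C(1 - cos θ)

where λ_C = h/(m_e·c) ≈ 2.4263 pm is the Compton wavelength of an electron.

For θ = 53°:
cos(53°) = 0.6018
1 - cos(53°) = 0.3982

Δλ = 2.4263 × 0.3982
Δλ = 0.9661 pm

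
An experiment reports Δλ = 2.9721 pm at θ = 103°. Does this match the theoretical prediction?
Yes, consistent

Calculate the expected shift for θ = 103°:

Δλ_expected = λ_C(1 - cos(103°))
Δλ_expected = 2.4263 × (1 - cos(103°))
Δλ_expected = 2.4263 × 1.2250
Δλ_expected = 2.9721 pm

Given shift: 2.9721 pm
Expected shift: 2.9721 pm
Difference: 0.0000 pm

The values match. This is consistent with Compton scattering at the stated angle.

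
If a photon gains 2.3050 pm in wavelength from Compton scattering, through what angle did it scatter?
87.13°

From the Compton formula Δλ = λ_C(1 - cos θ), we can solve for θ:

cos θ = 1 - Δλ/λ_C

Given:
- Δλ = 2.3050 pm
- λ_C = h/(m_e·c) ≈ 2.42631024 pm

cos θ = 1 - 2.3050/2.42631024
cos θ = 1 - 0.950002
cos θ = 0.049998

θ = arccos(0.049998)
θ = 87.13°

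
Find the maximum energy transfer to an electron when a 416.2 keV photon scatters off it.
257.8868 keV

Maximum energy transfer occurs at θ = 180° (backscattering).

Initial photon: E₀ = 416.2 keV → λ₀ = 2.9790 pm

Maximum Compton shift (at 180°):
Δλ_max = 2λ_C = 2 × 2.4263 = 4.8526 pm

Final wavelength:
λ' = 2.9790 + 4.8526 = 7.8316 pm

Minimum photon energy (maximum energy to electron):
E'_min = hc/λ' = 158.3132 keV

Maximum electron kinetic energy:
K_max = E₀ - E'_min = 416.2000 - 158.3132 = 257.8868 keV

(Intermediate values are shown rounded; full precision is carried through to the final answer.)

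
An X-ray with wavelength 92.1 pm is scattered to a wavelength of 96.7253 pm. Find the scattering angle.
155.00°

First find the wavelength shift:
Δλ = λ' - λ = 96.7253 - 92.1 = 4.6253 pm

Using Δλ = λ_C(1 - cos θ), with λ_C = h/(m_e·c) ≈ 2.42631024 pm:
cos θ = 1 - Δλ/λ_C
cos θ = 1 - 4.6253/2.42631024
cos θ = -0.906310

θ = arccos(-0.906310)
θ = 155.00°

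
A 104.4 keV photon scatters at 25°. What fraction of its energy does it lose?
0.0188 (or 1.88%)

Calculate initial and final photon energies:

Initial: E₀ = 104.4 keV → λ₀ = 11.8759 pm
Compton shift: Δλ = 0.2273 pm
Final wavelength: λ' = 12.1032 pm
Final energy: E' = 102.4391 keV

Fractional energy loss:
(E₀ - E')/E₀ = (104.4000 - 102.4391)/104.4000
= 1.9609/104.4000
= 0.0188
= 1.88%

(Intermediate values are shown rounded; full precision is carried through to the final answer.)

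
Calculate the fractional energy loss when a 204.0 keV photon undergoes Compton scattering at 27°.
0.0417 (or 4.17%)

Calculate initial and final photon energies:

Initial: E₀ = 204.0 keV → λ₀ = 6.0777 pm
Compton shift: Δλ = 0.2645 pm
Final wavelength: λ' = 6.3421 pm
Final energy: E' = 195.4936 keV

Fractional energy loss:
(E₀ - E')/E₀ = (204.0000 - 195.4936)/204.0000
= 8.5064/204.0000
= 0.0417
= 4.17%

(Intermediate values are shown rounded; full precision is carried through to the final answer.)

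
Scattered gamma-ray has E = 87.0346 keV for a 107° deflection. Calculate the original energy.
111.6000 keV

Convert final energy to wavelength (hc ≈ 1239.842 keV·pm):
λ' = hc/E' = 1239.842 / 87.0346 = 14.2454 pm

Calculate the Compton shift:
Δλ = λ_C(1 - cos(107°))
Δλ = 2.4263 × (1 - cos(107°))
Δλ = 3.1357 pm

Initial wavelength:
λ = λ' - Δλ = 14.2454 - 3.1357 = 11.1097 pm

Initial energy:
E = hc/λ = 1239.842 / 11.1097 = 111.6000 keV

(Intermediate values are shown rounded; full precision is carried through to the final answer.)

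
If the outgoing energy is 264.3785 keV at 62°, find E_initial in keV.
364.3999 keV

Convert final energy to wavelength (hc ≈ 1239.842 keV·pm):
λ' = hc/E' = 1239.842 / 264.3785 = 4.6896 pm

Calculate the Compton shift:
Δλ = λ_C(1 - cos(62°))
Δλ = 2.4263 × (1 - cos(62°))
Δλ = 1.2872 pm

Initial wavelength:
λ = λ' - Δλ = 4.6896 - 1.2872 = 3.4024 pm

Initial energy:
E = hc/λ = 1239.842 / 3.4024 = 364.3999 keV

(Intermediate values are shown rounded; full precision is carried through to the final answer.)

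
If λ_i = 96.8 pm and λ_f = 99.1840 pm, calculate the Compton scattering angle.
89.00°

First find the wavelength shift:
Δλ = λ' - λ = 99.1840 - 96.8 = 2.3840 pm

Using Δλ = λ_C(1 - cos θ), with λ_C = h/(m_e·c) ≈ 2.42631024 pm:
cos θ = 1 - Δλ/λ_C
cos θ = 1 - 2.3840/2.42631024
cos θ = 0.017438

θ = arccos(0.017438)
θ = 89.00°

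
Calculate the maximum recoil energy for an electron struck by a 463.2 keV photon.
298.5312 keV

Maximum energy transfer occurs at θ = 180° (backscattering).

Initial photon: E₀ = 463.2 keV → λ₀ = 2.6767 pm

Maximum Compton shift (at 180°):
Δλ_max = 2λ_C = 2 × 2.4263 = 4.8526 pm

Final wavelength:
λ' = 2.6767 + 4.8526 = 7.5293 pm

Minimum photon energy (maximum energy to electron):
E'_min = hc/λ' = 164.6688 keV

Maximum electron kinetic energy:
K_max = E₀ - E'_min = 463.2000 - 164.6688 = 298.5312 keV

(Intermediate values are shown rounded; full precision is carried through to the final answer.)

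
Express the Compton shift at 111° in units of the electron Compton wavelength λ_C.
1.3584 λ_C

The Compton shift formula is:
Δλ = λ_C(1 - cos θ)

Dividing both sides by λ_C:
Δλ/λ_C = 1 - cos θ

For θ = 111°:
Δλ/λ_C = 1 - cos(111°)
Δλ/λ_C = 1 - -0.3584
Δλ/λ_C = 1.3584

This means the shift is 1.3584 × λ_C = 3.2958 pm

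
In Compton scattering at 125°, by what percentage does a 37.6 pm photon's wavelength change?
10.1542%

Calculate the Compton shift:
Δλ = λ_C(1 - cos(125°))
Δλ = 2.4263 × (1 - cos(125°))
Δλ = 2.4263 × 1.5736
Δλ = 3.8180 pm

Percentage change:
(Δλ/λ₀) × 100 = (3.8180/37.6) × 100
= 10.1542%

(Intermediate values are shown rounded; full precision is carried through to the final answer.)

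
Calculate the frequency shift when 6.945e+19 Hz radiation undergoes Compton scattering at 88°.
2.442e+19 Hz (decrease)

Convert frequency to wavelength (c = 299792458 m/s):
λ₀ = c/f₀ = 299792458/6.945e+19 = 4.3166661e-12 m = 4.3167 pm

Calculate Compton shift:
Δλ = λ_C(1 - cos(88°)) = 2.3416 pm

Final wavelength:
λ' = λ₀ + Δλ = 4.3167 + 2.3416 = 6.6583 pm

Final frequency:
f' = c/λ' = 299792458/6.6582993e-12 = 4.5025380e+19 Hz

Frequency shift (decrease):
Δf = f₀ - f' = 6.945e+19 - 4.5025380e+19 = 2.442e+19 Hz

(Intermediate values are shown rounded; full precision is carried through to the final answer.)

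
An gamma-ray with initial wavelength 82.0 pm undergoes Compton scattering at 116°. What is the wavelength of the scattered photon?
85.4899 pm

Using the Compton scattering formula:
λ' = λ + Δλ = λ + λ_C(1 - cos θ)

Given:
- Initial wavelength λ = 82.0 pm
- Scattering angle θ = 116°
- Compton wavelength λ_C ≈ 2.4263 pm

Calculate the shift:
Δλ = 2.4263 × (1 - cos(116°))
Δλ = 2.4263 × 1.4384
Δλ = 3.4899 pm

Final wavelength:
λ' = 82.0 + 3.4899 = 85.4899 pm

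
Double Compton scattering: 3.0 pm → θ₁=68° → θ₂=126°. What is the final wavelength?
8.3699 pm

Apply Compton shift twice:

First scattering at θ₁ = 68°:
Δλ₁ = λ_C(1 - cos(68°))
Δλ₁ = 2.4263 × 0.6254
Δλ₁ = 1.5174 pm

After first scattering:
λ₁ = 3.0 + 1.5174 = 4.5174 pm

Second scattering at θ₂ = 126°:
Δλ₂ = λ_C(1 - cos(126°))
Δλ₂ = 2.4263 × 1.5878
Δλ₂ = 3.8525 pm

Final wavelength:
λ₂ = 4.5174 + 3.8525 = 8.3699 pm

Total shift: Δλ_total = 1.5174 + 3.8525 = 5.3699 pm

(Intermediate values are shown rounded; full precision is carried through to the final answer.)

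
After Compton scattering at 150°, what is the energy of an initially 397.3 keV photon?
162.1084 keV

First convert energy to wavelength:
λ = hc/E, with hc ≈ 1239.842 keV·pm (i.e. 1239.842 eV·nm)

For E = 397.3 keV = 397300 eV:
λ = 1239.842 keV·pm / 397.3 keV
λ = 3.1207 pm

Calculate the Compton shift:
Δλ = λ_C(1 - cos(150°)) = 2.4263 × 1.8660
Δλ = 4.5276 pm

Final wavelength:
λ' = 3.1207 + 4.5276 = 7.6482 pm

Final energy:
E' = hc/λ' = 1239.842 / 7.6482 = 162.1084 keV

(Intermediate values are shown rounded; full precision is carried through to the final answer.)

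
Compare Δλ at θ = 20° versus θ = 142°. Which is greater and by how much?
142° produces the larger shift by a factor of 29.648

Calculate both shifts using Δλ = λ_C(1 - cos θ):

For θ₁ = 20°:
Δλ₁ = 2.4263 × (1 - cos(20°))
Δλ₁ = 2.4263 × 0.0603
Δλ₁ = 0.1463 pm

For θ₂ = 142°:
Δλ₂ = 2.4263 × (1 - cos(142°))
Δλ₂ = 2.4263 × 1.7880
Δλ₂ = 4.3383 pm

The 142° angle produces the larger shift.
Ratio: 4.3383/0.1463 = 29.648

(Intermediate values are shown rounded; full precision is carried through to the final answer.)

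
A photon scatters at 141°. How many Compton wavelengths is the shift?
1.7771 λ_C

The Compton shift formula is:
Δλ = λ_C(1 - cos θ)

Dividing both sides by λ_C:
Δλ/λ_C = 1 - cos θ

For θ = 141°:
Δλ/λ_C = 1 - cos(141°)
Δλ/λ_C = 1 - -0.7771
Δλ/λ_C = 1.7771

This means the shift is 1.7771 × λ_C = 4.3119 pm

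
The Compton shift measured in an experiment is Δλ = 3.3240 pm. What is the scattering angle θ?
111.71°

From the Compton formula Δλ = λ_C(1 - cos θ), we can solve for θ:

cos θ = 1 - Δλ/λ_C

Given:
- Δλ = 3.3240 pm
- λ_C = h/(m_e·c) ≈ 2.42631024 pm

cos θ = 1 - 3.3240/2.42631024
cos θ = 1 - 1.369981
cos θ = -0.369981

θ = arccos(-0.369981)
θ = 111.71°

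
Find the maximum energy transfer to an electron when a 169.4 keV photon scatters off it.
67.5368 keV

Maximum energy transfer occurs at θ = 180° (backscattering).

Initial photon: E₀ = 169.4 keV → λ₀ = 7.3190 pm

Maximum Compton shift (at 180°):
Δλ_max = 2λ_C = 2 × 2.4263 = 4.8526 pm

Final wavelength:
λ' = 7.3190 + 4.8526 = 12.1716 pm

Minimum photon energy (maximum energy to electron):
E'_min = hc/λ' = 101.8632 keV

Maximum electron kinetic energy:
K_max = E₀ - E'_min = 169.4000 - 101.8632 = 67.5368 keV

(Intermediate values are shown rounded; full precision is carried through to the final answer.)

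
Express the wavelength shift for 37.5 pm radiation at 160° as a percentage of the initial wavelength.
12.5501%

Calculate the Compton shift:
Δλ = λ_C(1 - cos(160°))
Δλ = 2.4263 × (1 - cos(160°))
Δλ = 2.4263 × 1.9397
Δλ = 4.7063 pm

Percentage change:
(Δλ/λ₀) × 100 = (4.7063/37.5) × 100
= 12.5501%

(Intermediate values are shown rounded; full precision is carried through to the final answer.)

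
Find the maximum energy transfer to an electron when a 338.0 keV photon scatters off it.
192.4922 keV

Maximum energy transfer occurs at θ = 180° (backscattering).

Initial photon: E₀ = 338.0 keV → λ₀ = 3.6682 pm

Maximum Compton shift (at 180°):
Δλ_max = 2λ_C = 2 × 2.4263 = 4.8526 pm

Final wavelength:
λ' = 3.6682 + 4.8526 = 8.5208 pm

Minimum photon energy (maximum energy to electron):
E'_min = hc/λ' = 145.5078 keV

Maximum electron kinetic energy:
K_max = E₀ - E'_min = 338.0000 - 145.5078 = 192.4922 keV

(Intermediate values are shown rounded; full precision is carried through to the final answer.)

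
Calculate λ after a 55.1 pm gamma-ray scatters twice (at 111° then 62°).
59.6830 pm

Apply Compton shift twice:

First scattering at θ₁ = 111°:
Δλ₁ = λ_C(1 - cos(111°))
Δλ₁ = 2.4263 × 1.3584
Δλ₁ = 3.2958 pm

After first scattering:
λ₁ = 55.1 + 3.2958 = 58.3958 pm

Second scattering at θ₂ = 62°:
Δλ₂ = λ_C(1 - cos(62°))
Δλ₂ = 2.4263 × 0.5305
Δλ₂ = 1.2872 pm

Final wavelength:
λ₂ = 58.3958 + 1.2872 = 59.6830 pm

Total shift: Δλ_total = 3.2958 + 1.2872 = 4.5830 pm

(Intermediate values are shown rounded; full precision is carried through to the final answer.)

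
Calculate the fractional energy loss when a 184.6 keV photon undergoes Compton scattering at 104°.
0.3097 (or 30.97%)

Calculate initial and final photon energies:

Initial: E₀ = 184.6 keV → λ₀ = 6.7164 pm
Compton shift: Δλ = 3.0133 pm
Final wavelength: λ' = 9.7297 pm
Final energy: E' = 127.4291 keV

Fractional energy loss:
(E₀ - E')/E₀ = (184.6000 - 127.4291)/184.6000
= 57.1709/184.6000
= 0.3097
= 30.97%

(Intermediate values are shown rounded; full precision is carried through to the final answer.)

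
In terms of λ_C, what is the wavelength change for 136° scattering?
1.7193 λ_C

The Compton shift formula is:
Δλ = λ_C(1 - cos θ)

Dividing both sides by λ_C:
Δλ/λ_C = 1 - cos θ

For θ = 136°:
Δλ/λ_C = 1 - cos(136°)
Δλ/λ_C = 1 - -0.7193
Δλ/λ_C = 1.7193

This means the shift is 1.7193 × λ_C = 4.1717 pm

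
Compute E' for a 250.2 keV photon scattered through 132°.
137.6802 keV

First convert energy to wavelength:
λ = hc/E, with hc ≈ 1239.842 keV·pm (i.e. 1239.842 eV·nm)

For E = 250.2 keV = 250200 eV:
λ = 1239.842 keV·pm / 250.2 keV
λ = 4.9554 pm

Calculate the Compton shift:
Δλ = λ_C(1 - cos(132°)) = 2.4263 × 1.6691
Δλ = 4.0498 pm

Final wavelength:
λ' = 4.9554 + 4.0498 = 9.0052 pm

Final energy:
E' = hc/λ' = 1239.842 / 9.0052 = 137.6802 keV

(Intermediate values are shown rounded; full precision is carried through to the final answer.)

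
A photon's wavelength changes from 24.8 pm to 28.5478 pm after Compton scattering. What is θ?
123.00°

First find the wavelength shift:
Δλ = λ' - λ = 28.5478 - 24.8 = 3.7478 pm

Using Δλ = λ_C(1 - cos θ), with λ_C = h/(m_e·c) ≈ 2.42631024 pm:
cos θ = 1 - Δλ/λ_C
cos θ = 1 - 3.7478/2.42631024
cos θ = -0.544650

θ = arccos(-0.544650)
θ = 123.00°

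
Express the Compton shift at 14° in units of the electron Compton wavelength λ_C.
0.0297 λ_C

The Compton shift formula is:
Δλ = λ_C(1 - cos θ)

Dividing both sides by λ_C:
Δλ/λ_C = 1 - cos θ

For θ = 14°:
Δλ/λ_C = 1 - cos(14°)
Δλ/λ_C = 1 - 0.9703
Δλ/λ_C = 0.0297

This means the shift is 0.0297 × λ_C = 0.0721 pm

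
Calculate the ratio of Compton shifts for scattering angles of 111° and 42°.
111° produces the larger shift by a factor of 5.288

Calculate both shifts using Δλ = λ_C(1 - cos θ):

For θ₁ = 42°:
Δλ₁ = 2.4263 × (1 - cos(42°))
Δλ₁ = 2.4263 × 0.2569
Δλ₁ = 0.6232 pm

For θ₂ = 111°:
Δλ₂ = 2.4263 × (1 - cos(111°))
Δλ₂ = 2.4263 × 1.3584
Δλ₂ = 3.2958 pm

The 111° angle produces the larger shift.
Ratio: 3.2958/0.6232 = 5.288

(Intermediate values are shown rounded; full precision is carried through to the final answer.)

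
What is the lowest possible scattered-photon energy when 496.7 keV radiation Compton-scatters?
168.7140 keV (at θ = 180°)

The scattered photon has minimum energy when its wavelength is maximum, i.e., when the Compton shift Δλ = λ_C(1 − cos θ) is maximum. This occurs at θ = 180° (backscattering), giving Δλ_max = 2λ_C = 4.8526 pm.

Initial wavelength: λ₀ = hc/E₀ = 2.4962 pm
Maximum final wavelength: λ'_max = λ₀ + 2λ_C = 2.4962 + 4.8526 = 7.3488 pm
Minimum final energy: E'_min = hc/λ'_max = 168.7140 keV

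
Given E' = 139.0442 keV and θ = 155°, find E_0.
288.8999 keV

Convert final energy to wavelength (hc ≈ 1239.842 keV·pm):
λ' = hc/E' = 1239.842 / 139.0442 = 8.9169 pm

Calculate the Compton shift:
Δλ = λ_C(1 - cos(155°))
Δλ = 2.4263 × (1 - cos(155°))
Δλ = 4.6253 pm

Initial wavelength:
λ = λ' - Δλ = 8.9169 - 4.6253 = 4.2916 pm

Initial energy:
E = hc/λ = 1239.842 / 4.2916 = 288.8999 keV

(Intermediate values are shown rounded; full precision is carried through to the final answer.)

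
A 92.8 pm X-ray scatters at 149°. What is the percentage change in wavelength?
4.8557%

Calculate the Compton shift:
Δλ = λ_C(1 - cos(149°))
Δλ = 2.4263 × (1 - cos(149°))
Δλ = 2.4263 × 1.8572
Δλ = 4.5061 pm

Percentage change:
(Δλ/λ₀) × 100 = (4.5061/92.8) × 100
= 4.8557%

(Intermediate values are shown rounded; full precision is carried through to the final answer.)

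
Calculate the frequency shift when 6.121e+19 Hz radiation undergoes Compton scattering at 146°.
2.910e+19 Hz (decrease)

Convert frequency to wavelength (c = 299792458 m/s):
λ₀ = c/f₀ = 299792458/6.121e+19 = 4.8977693e-12 m = 4.8978 pm

Calculate Compton shift:
Δλ = λ_C(1 - cos(146°)) = 4.4378 pm

Final wavelength:
λ' = λ₀ + Δλ = 4.8978 + 4.4378 = 9.3356 pm

Final frequency:
f' = c/λ' = 299792458/9.3355819e-12 = 3.2112884e+19 Hz

Frequency shift (decrease):
Δf = f₀ - f' = 6.121e+19 - 3.2112884e+19 = 2.910e+19 Hz

(Intermediate values are shown rounded; full precision is carried through to the final answer.)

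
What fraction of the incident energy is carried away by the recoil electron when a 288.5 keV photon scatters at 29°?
0.0661 (or 6.61%)

Calculate initial and final photon energies:

Initial: E₀ = 288.5 keV → λ₀ = 4.2975 pm
Compton shift: Δλ = 0.3042 pm
Final wavelength: λ' = 4.6018 pm
Final energy: E' = 269.4279 keV

Fractional energy loss:
(E₀ - E')/E₀ = (288.5000 - 269.4279)/288.5000
= 19.0721/288.5000
= 0.0661
= 6.61%

(Intermediate values are shown rounded; full precision is carried through to the final answer.)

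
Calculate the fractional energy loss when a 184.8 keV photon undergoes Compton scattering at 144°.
0.3955 (or 39.55%)

Calculate initial and final photon energies:

Initial: E₀ = 184.8 keV → λ₀ = 6.7091 pm
Compton shift: Δλ = 4.3892 pm
Final wavelength: λ' = 11.0983 pm
Final energy: E' = 111.7142 keV

Fractional energy loss:
(E₀ - E')/E₀ = (184.8000 - 111.7142)/184.8000
= 73.0858/184.8000
= 0.3955
= 39.55%

(Intermediate values are shown rounded; full precision is carried through to the final answer.)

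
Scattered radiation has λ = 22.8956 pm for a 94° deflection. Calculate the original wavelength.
20.3000 pm

From λ' = λ + Δλ, we have λ = λ' - Δλ

First calculate the Compton shift:
Δλ = λ_C(1 - cos θ)
Δλ = 2.4263 × (1 - cos(94°))
Δλ = 2.4263 × 1.0698
Δλ = 2.5956 pm

Initial wavelength:
λ = λ' - Δλ
λ = 22.8956 - 2.5956
λ = 20.3000 pm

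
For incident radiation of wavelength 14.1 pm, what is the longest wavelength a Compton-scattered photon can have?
18.9526 pm (at θ = 180°)

The Compton shift is Δλ = λ_C(1 − cos θ).

Since cos θ ranges from −1 to 1, the factor (1 − cos θ) ranges from 0 to 2; the maximum shift occurs at θ = 180° (backscattering):
Δλ_max = 2λ_C = 2 × 2.4263 pm = 4.8526 pm

Maximum scattered wavelength:
λ'_max = λ₀ + Δλ_max = 14.1 + 4.8526 = 18.9526 pm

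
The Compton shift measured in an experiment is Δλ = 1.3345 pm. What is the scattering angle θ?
63.26°

From the Compton formula Δλ = λ_C(1 - cos θ), we can solve for θ:

cos θ = 1 - Δλ/λ_C

Given:
- Δλ = 1.3345 pm
- λ_C = h/(m_e·c) ≈ 2.42631024 pm

cos θ = 1 - 1.3345/2.42631024
cos θ = 1 - 0.550012
cos θ = 0.449988

θ = arccos(0.449988)
θ = 63.26°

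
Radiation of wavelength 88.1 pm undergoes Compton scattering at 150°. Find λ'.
92.6276 pm

Using the Compton formula: λ' = λ + λ_C(1 − cos θ)

For θ = 150°, cos θ = -√3/2 (exact) ≈ -0.8660, so:
1 − cos 150° = 1 − (-√3/2) ≈ 1.8660

Δλ = λ_C × 1.8660 = 2.4263 × 1.8660 = 4.5276 pm

λ' = 88.1 + 4.5276 = 92.6276 pm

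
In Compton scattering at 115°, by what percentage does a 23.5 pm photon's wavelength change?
14.6881%

Calculate the Compton shift:
Δλ = λ_C(1 - cos(115°))
Δλ = 2.4263 × (1 - cos(115°))
Δλ = 2.4263 × 1.4226
Δλ = 3.4517 pm

Percentage change:
(Δλ/λ₀) × 100 = (3.4517/23.5) × 100
= 14.6881%

(Intermediate values are shown rounded; full precision is carried through to the final answer.)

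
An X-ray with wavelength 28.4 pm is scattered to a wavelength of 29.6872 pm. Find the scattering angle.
62.00°

First find the wavelength shift:
Δλ = λ' - λ = 29.6872 - 28.4 = 1.2872 pm

Using Δλ = λ_C(1 - cos θ), with λ_C = h/(m_e·c) ≈ 2.42631024 pm:
cos θ = 1 - Δλ/λ_C
cos θ = 1 - 1.2872/2.42631024
cos θ = 0.469483

θ = arccos(0.469483)
θ = 62.00°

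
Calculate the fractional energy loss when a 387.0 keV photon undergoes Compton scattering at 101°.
0.4742 (or 47.42%)

Calculate initial and final photon energies:

Initial: E₀ = 387.0 keV → λ₀ = 3.2037 pm
Compton shift: Δλ = 2.8893 pm
Final wavelength: λ' = 6.0930 pm
Final energy: E' = 203.4864 keV

Fractional energy loss:
(E₀ - E')/E₀ = (387.0000 - 203.4864)/387.0000
= 183.5136/387.0000
= 0.4742
= 47.42%

(Intermediate values are shown rounded; full precision is carried through to the final answer.)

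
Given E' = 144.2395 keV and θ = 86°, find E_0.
195.6001 keV

Convert final energy to wavelength (hc ≈ 1239.842 keV·pm):
λ' = hc/E' = 1239.842 / 144.2395 = 8.5957 pm

Calculate the Compton shift:
Δλ = λ_C(1 - cos(86°))
Δλ = 2.4263 × (1 - cos(86°))
Δλ = 2.2571 pm

Initial wavelength:
λ = λ' - Δλ = 8.5957 - 2.2571 = 6.3387 pm

Initial energy:
E = hc/λ = 1239.842 / 6.3387 = 195.6001 keV

(Intermediate values are shown rounded; full precision is carried through to the final answer.)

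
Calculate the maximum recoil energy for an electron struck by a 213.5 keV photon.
97.1904 keV

Maximum energy transfer occurs at θ = 180° (backscattering).

Initial photon: E₀ = 213.5 keV → λ₀ = 5.8072 pm

Maximum Compton shift (at 180°):
Δλ_max = 2λ_C = 2 × 2.4263 = 4.8526 pm

Final wavelength:
λ' = 5.8072 + 4.8526 = 10.6598 pm

Minimum photon energy (maximum energy to electron):
E'_min = hc/λ' = 116.3096 keV

Maximum electron kinetic energy:
K_max = E₀ - E'_min = 213.5000 - 116.3096 = 97.1904 keV

(Intermediate values are shown rounded; full precision is carried through to the final answer.)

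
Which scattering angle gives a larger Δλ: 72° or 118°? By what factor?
118° produces the larger shift by a factor of 2.127

Calculate both shifts using Δλ = λ_C(1 - cos θ):

For θ₁ = 72°:
Δλ₁ = 2.4263 × (1 - cos(72°))
Δλ₁ = 2.4263 × 0.6910
Δλ₁ = 1.6765 pm

For θ₂ = 118°:
Δλ₂ = 2.4263 × (1 - cos(118°))
Δλ₂ = 2.4263 × 1.4695
Δλ₂ = 3.5654 pm

The 118° angle produces the larger shift.
Ratio: 3.5654/1.6765 = 2.127

(Intermediate values are shown rounded; full precision is carried through to the final answer.)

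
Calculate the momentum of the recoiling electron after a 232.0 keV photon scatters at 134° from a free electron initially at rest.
1.7987e-22 kg·m/s

The electron is initially at rest, so by conservation of momentum:
p⃗_e = p⃗₀ − p⃗'  (incident photon momentum minus scattered photon momentum)

Photon momentum magnitudes (p = h/λ = E/c):
λ₀ = hc/E₀ = 5.3441 pm → p₀ = h/λ₀ = 1.2399e-22 kg·m/s
Δλ = λ_C(1 − cos 134°) = 4.1118 pm
λ' = 9.4559 pm → p' = h/λ' = 7.0073e-23 kg·m/s

The scattered photon makes angle θ = 134° with the incident direction, so by the law of cosines:
|p⃗_e|² = p₀² + p'² − 2p₀p'cos θ
|p⃗_e|² = (1.2399e-22)² + (7.0073e-23)² − 2·1.2399e-22·7.0073e-23·cos(134°)
|p⃗_e| = 1.7987e-22 kg·m/s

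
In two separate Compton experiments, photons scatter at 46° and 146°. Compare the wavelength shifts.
146° produces the larger shift by a factor of 5.990

Calculate both shifts using Δλ = λ_C(1 - cos θ):

For θ₁ = 46°:
Δλ₁ = 2.4263 × (1 - cos(46°))
Δλ₁ = 2.4263 × 0.3053
Δλ₁ = 0.7409 pm

For θ₂ = 146°:
Δλ₂ = 2.4263 × (1 - cos(146°))
Δλ₂ = 2.4263 × 1.8290
Δλ₂ = 4.4378 pm

The 146° angle produces the larger shift.
Ratio: 4.4378/0.7409 = 5.990

(Intermediate values are shown rounded; full precision is carried through to the final answer.)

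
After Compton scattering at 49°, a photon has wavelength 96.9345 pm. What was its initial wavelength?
96.1000 pm

From λ' = λ + Δλ, we have λ = λ' - Δλ

First calculate the Compton shift:
Δλ = λ_C(1 - cos θ)
Δλ = 2.4263 × (1 - cos(49°))
Δλ = 2.4263 × 0.3439
Δλ = 0.8345 pm

Initial wavelength:
λ = λ' - Δλ
λ = 96.9345 - 0.8345
λ = 96.1000 pm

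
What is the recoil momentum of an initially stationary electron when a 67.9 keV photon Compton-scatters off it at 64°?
3.7185e-23 kg·m/s

The electron is initially at rest, so by conservation of momentum:
p⃗_e = p⃗₀ − p⃗'  (incident photon momentum minus scattered photon momentum)

Photon momentum magnitudes (p = h/λ = E/c):
λ₀ = hc/E₀ = 18.2598 pm → p₀ = h/λ₀ = 3.6288e-23 kg·m/s
Δλ = λ_C(1 − cos 64°) = 1.3627 pm
λ' = 19.6225 pm → p' = h/λ' = 3.3768e-23 kg·m/s

The scattered photon makes angle θ = 64° with the incident direction, so by the law of cosines:
|p⃗_e|² = p₀² + p'² − 2p₀p'cos θ
|p⃗_e|² = (3.6288e-23)² + (3.3768e-23)² − 2·3.6288e-23·3.3768e-23·cos(64°)
|p⃗_e| = 3.7185e-23 kg·m/s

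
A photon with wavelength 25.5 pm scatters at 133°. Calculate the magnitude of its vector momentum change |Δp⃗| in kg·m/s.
4.4394e-23 kg·m/s

Photon momentum magnitude is p = h/λ.

Initial momentum:
p₀ = h/λ = 6.6261e-34/2.5500e-11 = 2.5985e-23 kg·m/s

After scattering:
λ' = λ + Δλ = 25.5 + 4.0810 = 29.5810 pm
p' = h/λ' = 6.6261e-34/2.9581e-11 = 2.2400e-23 kg·m/s

Momentum is a vector; the scattered photon's direction makes angle θ = 133° with the incident direction. The magnitude of the vector change Δp⃗ = p⃗₀ − p⃗' is found from the law of cosines:
|Δp⃗|² = p₀² + p'² − 2p₀p'cos θ
|Δp⃗|² = (2.5985e-23)² + (2.2400e-23)² − 2·2.5985e-23·2.2400e-23·cos(133°)
|Δp⃗| = 4.4394e-23 kg·m/s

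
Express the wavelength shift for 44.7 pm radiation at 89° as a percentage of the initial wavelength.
5.3333%

Calculate the Compton shift:
Δλ = λ_C(1 - cos(89°))
Δλ = 2.4263 × (1 - cos(89°))
Δλ = 2.4263 × 0.9825
Δλ = 2.3840 pm

Percentage change:
(Δλ/λ₀) × 100 = (2.3840/44.7) × 100
= 5.3333%

(Intermediate values are shown rounded; full precision is carried through to the final answer.)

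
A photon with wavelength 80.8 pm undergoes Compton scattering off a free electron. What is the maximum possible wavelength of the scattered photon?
85.6526 pm (at θ = 180°)

The Compton shift is Δλ = λ_C(1 − cos θ).

Since cos θ ranges from −1 to 1, the factor (1 − cos θ) ranges from 0 to 2; the maximum shift occurs at θ = 180° (backscattering):
Δλ_max = 2λ_C = 2 × 2.4263 pm = 4.8526 pm

Maximum scattered wavelength:
λ'_max = λ₀ + Δλ_max = 80.8 + 4.8526 = 85.6526 pm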